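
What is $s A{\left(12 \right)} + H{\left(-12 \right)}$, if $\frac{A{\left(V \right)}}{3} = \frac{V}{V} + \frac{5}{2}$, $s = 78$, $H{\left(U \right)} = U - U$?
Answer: $819$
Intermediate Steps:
$H{\left(U \right)} = 0$
$A{\left(V \right)} = \frac{21}{2}$ ($A{\left(V \right)} = 3 \left(\frac{V}{V} + \frac{5}{2}\right) = 3 \left(1 + 5 \cdot \frac{1}{2}\right) = 3 \left(1 + \frac{5}{2}\right) = 3 \cdot \frac{7}{2} = \frac{21}{2}$)
$s A{\left(12 \right)} + H{\left(-12 \right)} = 78 \cdot \frac{21}{2} + 0 = 819 + 0 = 819$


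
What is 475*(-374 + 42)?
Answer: -157700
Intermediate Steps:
475*(-374 + 42) = 475*(-332) = -157700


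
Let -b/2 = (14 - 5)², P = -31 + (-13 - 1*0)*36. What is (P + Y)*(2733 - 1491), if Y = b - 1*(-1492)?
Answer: 1032102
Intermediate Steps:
P = -499 (P = -31 + (-13 + 0)*36 = -31 - 13*36 = -31 - 468 = -499)
b = -162 (b = -2*(14 - 5)² = -2*9² = -2*81 = -162)
Y = 1330 (Y = -162 - 1*(-1492) = -162 + 1492 = 1330)
(P + Y)*(2733 - 1491) = (-499 + 1330)*(2733 - 1491) = 831*1242 = 1032102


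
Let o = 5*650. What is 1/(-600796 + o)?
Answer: -1/597546 ≈ -1.6735e-6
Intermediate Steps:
o = 3250
1/(-600796 + o) = 1/(-600796 + 3250) = 1/(-597546) = -1/597546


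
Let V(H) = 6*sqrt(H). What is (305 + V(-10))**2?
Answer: 92665 + 3660*I*sqrt(10) ≈ 92665.0 + 11574.0*I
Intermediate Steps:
(305 + V(-10))**2 = (305 + 6*sqrt(-10))**2 = (305 + 6*(I*sqrt(10)))**2 = (305 + 6*I*sqrt(10))**2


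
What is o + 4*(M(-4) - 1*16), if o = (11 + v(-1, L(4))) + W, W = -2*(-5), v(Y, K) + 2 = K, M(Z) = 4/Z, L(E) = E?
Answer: -45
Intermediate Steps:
v(Y, K) = -2 + K
W = 10
o = 23 (o = (11 + (-2 + 4)) + 10 = (11 + 2) + 10 = 13 + 10 = 23)
o + 4*(M(-4) - 1*16) = 23 + 4*(4/(-4) - 1*16) = 23 + 4*(4*(-¼) - 16) = 23 + 4*(-1 - 16) = 23 + 4*(-17) = 23 - 68 = -45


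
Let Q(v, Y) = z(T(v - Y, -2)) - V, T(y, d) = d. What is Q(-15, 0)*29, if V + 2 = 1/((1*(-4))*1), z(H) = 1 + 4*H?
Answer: -551/4 ≈ -137.75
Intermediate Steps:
V = -9/4 (V = -2 + 1/((1*(-4))*1) = -2 + 1/(-4*1) = -2 + 1/(-4) = -2 - 1/4 = -9/4 ≈ -2.2500)
Q(v, Y) = -19/4 (Q(v, Y) = (1 + 4*(-2)) - 1*(-9/4) = (1 - 8) + 9/4 = -7 + 9/4 = -19/4)
Q(-15, 0)*29 = -19/4*29 = -551/4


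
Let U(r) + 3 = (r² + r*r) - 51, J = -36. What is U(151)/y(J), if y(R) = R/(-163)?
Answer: 1856081/9 ≈ 2.0623e+5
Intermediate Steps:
U(r) = -54 + 2*r² (U(r) = -3 + ((r² + r*r) - 51) = -3 + ((r² + r²) - 51) = -3 + (2*r² - 51) = -3 + (-51 + 2*r²) = -54 + 2*r²)
y(R) = -R/163 (y(R) = R*(-1/163) = -R/163)
U(151)/y(J) = (-54 + 2*151²)/((-1/163*(-36))) = (-54 + 2*22801)/(36/163) = (-54 + 45602)*(163/36) = 45548*(163/36) = 1856081/9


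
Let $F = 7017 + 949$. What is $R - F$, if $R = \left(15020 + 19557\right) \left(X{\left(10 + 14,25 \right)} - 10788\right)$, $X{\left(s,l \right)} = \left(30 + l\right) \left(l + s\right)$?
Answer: $-279839627$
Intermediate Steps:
$F = 7966$
$R = -279831661$ ($R = \left(15020 + 19557\right) \left(\left(25^{2} + 30 \cdot 25 + 30 \left(10 + 14\right) + 25 \left(10 + 14\right)\right) - 10788\right) = 34577 \left(\left(625 + 750 + 30 \cdot 24 + 25 \cdot 24\right) - 10788\right) = 34577 \left(\left(625 + 750 + 720 + 600\right) - 10788\right) = 34577 \left(2695 - 10788\right) = 34577 \left(-8093\right) = -279831661$)
$R - F = -279831661 - 7966 = -279839627$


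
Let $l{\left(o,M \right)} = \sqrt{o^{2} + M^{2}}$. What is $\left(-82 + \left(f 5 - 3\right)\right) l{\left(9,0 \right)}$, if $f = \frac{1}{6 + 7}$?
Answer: $- \frac{9900}{13} \approx -761.54$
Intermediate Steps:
$l{\left(o,M \right)} = \sqrt{M^{2} + o^{2}}$
$f = \frac{1}{13} \approx 0.076923$
$\left(-82 + \left(f 5 - 3\right)\right) l{\left(9,0 \right)} = \left(-82 + \left(\frac{1}{13} \cdot 5 - 3\right)\right) \sqrt{0^{2} + 9^{2}} = \left(-82 + \left(\frac{5}{13} - 3\right)\right) \sqrt{0 + 81} = \left(-82 - \frac{34}{13}\right) \sqrt{81} = \left(- \frac{1100}{13}\right) 9 = - \frac{9900}{13}$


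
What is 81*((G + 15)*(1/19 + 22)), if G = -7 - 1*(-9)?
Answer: 576963/19 ≈ 30366.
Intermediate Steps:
G = 2 (G = -7 + 9 = 2)
81*((G + 15)*(1/19 + 22)) = 81*((2 + 15)*(1/19 + 22)) = 81*(17*(1/19 + 22)) = 81*(17*(419/19)) = 81*(7123/19) = 576963/19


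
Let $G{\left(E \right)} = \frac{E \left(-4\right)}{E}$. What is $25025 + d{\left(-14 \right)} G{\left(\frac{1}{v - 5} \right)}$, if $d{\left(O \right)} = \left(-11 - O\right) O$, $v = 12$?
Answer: $25193$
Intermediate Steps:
$d{\left(O \right)} = O \left(-11 - O\right)$
$G{\left(E \right)} = -4$ ($G{\left(E \right)} = \frac{\left(-4\right) E}{E} = -4$)
$25025 + d{\left(-14 \right)} G{\left(\frac{1}{v - 5} \right)} = 25025 + \left(-1\right) \left(-14\right) \left(11 - 14\right) \left(-4\right) = 25025 + \left(-1\right) \left(-14\right) \left(-3\right) \left(-4\right) = 25025 - -168 = 25025 + 168 = 25193$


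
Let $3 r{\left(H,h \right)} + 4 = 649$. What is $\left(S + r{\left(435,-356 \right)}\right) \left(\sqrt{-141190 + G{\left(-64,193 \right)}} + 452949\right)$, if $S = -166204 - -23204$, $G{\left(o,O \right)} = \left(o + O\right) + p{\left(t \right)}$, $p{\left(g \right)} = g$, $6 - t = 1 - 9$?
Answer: $-64674322965 - 142785 i \sqrt{141047} \approx -6.4674 \cdot 10^{10} - 5.3625 \cdot 10^{7} i$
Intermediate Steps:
$r{\left(H,h \right)} = 215$ ($r{\left(H,h \right)} = - \frac{4}{3} + \frac{1}{3} \cdot 649 = - \frac{4}{3} + \frac{649}{3} = 215$)
$t = 14$ ($t = 6 - \left(1 - 9\right) = 6 - -8 = 6 + 8 = 14$)
$G{\left(o,O \right)} = 14 + O + o$ ($G{\left(o,O \right)} = \left(o + O\right) + 14 = \left(O + o\right) + 14 = 14 + O + o$)
$S = -143000$ ($S = -166204 + 23204 = -143000$)
$\left(S + r{\left(435,-356 \right)}\right) \left(\sqrt{-141190 + G{\left(-64,193 \right)}} + 452949\right) = \left(-143000 + 215\right) \left(\sqrt{-141190 + \left(14 + 193 - 64\right)} + 452949\right) = - 142785 \left(\sqrt{-141190 + 143} + 452949\right) = - 142785 \left(\sqrt{-141047} + 452949\right) = - 142785 \left(i \sqrt{141047} + 452949\right) = - 142785 \left(452949 + i \sqrt{141047}\right) = -64674322965 - 142785 i \sqrt{141047}$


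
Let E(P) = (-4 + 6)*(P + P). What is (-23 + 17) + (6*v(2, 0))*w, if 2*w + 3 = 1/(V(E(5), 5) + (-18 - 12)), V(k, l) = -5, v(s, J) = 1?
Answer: -528/35 ≈ -15.086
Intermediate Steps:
E(P) = 4*P (E(P) = 2*(2*P) = 4*P)
w = -53/35 (w = -3/2 + 1/(2*(-5 + (-18 - 12))) = -3/2 + 1/(2*(-5 - 30)) = -3/2 + (1/2)/(-35) = -3/2 + (1/2)*(-1/35) = -3/2 - 1/70 = -53/35 ≈ -1.5143)
(-23 + 17) + (6*v(2, 0))*w = (-23 + 17) + (6*1)*(-53/35) = -6 + 6*(-53/35) = -6 - 318/35 = -528/35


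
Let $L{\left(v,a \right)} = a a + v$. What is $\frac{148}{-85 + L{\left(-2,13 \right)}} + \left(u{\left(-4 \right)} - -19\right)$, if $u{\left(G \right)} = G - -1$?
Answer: $\frac{730}{41} \approx 17.805$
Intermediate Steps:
$u{\left(G \right)} = 1 + G$ ($u{\left(G \right)} = G + 1 = 1 + G$)
$L{\left(v,a \right)} = v + a^{2}$ ($L{\left(v,a \right)} = a^{2} + v = v + a^{2}$)
$\frac{148}{-85 + L{\left(-2,13 \right)}} + \left(u{\left(-4 \right)} - -19\right) = \frac{148}{-85 - \left(2 - 13^{2}\right)} + \left(\left(1 - 4\right) - -19\right) = \frac{148}{-85 + \left(-2 + 169\right)} + \left(-3 + 19\right) = \frac{148}{-85 + 167} + 16 = \frac{148}{82} + 16 = 148 \cdot \frac{1}{82} + 16 = \frac{74}{41} + 16 = \frac{730}{41}$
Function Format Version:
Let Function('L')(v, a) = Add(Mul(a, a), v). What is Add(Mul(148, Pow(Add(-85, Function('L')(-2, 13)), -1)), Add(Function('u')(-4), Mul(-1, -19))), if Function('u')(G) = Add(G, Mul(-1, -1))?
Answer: Rational(730, 41) ≈ 17.805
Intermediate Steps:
Function('u')(G) = Add(1, G) (Function('u')(G) = Add(G, 1) = Add(1, G))
Function('L')(v, a) = Add(v, Pow(a, 2)) (Function('L')(v, a) = Add(Pow(a, 2), v) = Add(v, Pow(a, 2)))
Add(Mul(148, Pow(Add(-85, Function('L')(-2, 13)), -1)), Add(Function('u')(-4), Mul(-1, -19))) = Add(Mul(148, Pow(Add(-85, Add(-2, Pow(13, 2))), -1)), Add(Add(1, -4), Mul(-1, -19))) = Add(Mul(148, Pow(Add(-85, Add(-2, 169)), -1)), Add(-3, 19)) = Add(Mul(148, Pow(Add(-85, 167), -1)), 16) = Add(Mul(148, Pow(82, -1)), 16) = Add(Mul(148, Rational(1, 82)), 16) = Add(Rational(74, 41), 16) = Rational(730, 41)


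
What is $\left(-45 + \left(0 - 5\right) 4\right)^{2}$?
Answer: $4225$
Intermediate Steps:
$\left(-45 + \left(0 - 5\right) 4\right)^{2} = \left(-45 - 20\right)^{2} = \left(-65\right)^{2} = 4225$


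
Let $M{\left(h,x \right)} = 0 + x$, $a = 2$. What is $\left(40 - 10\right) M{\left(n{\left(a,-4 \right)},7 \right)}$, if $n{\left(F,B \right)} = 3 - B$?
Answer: $210$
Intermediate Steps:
$M{\left(h,x \right)} = x$
$\left(40 - 10\right) M{\left(n{\left(a,-4 \right)},7 \right)} = \left(40 - 10\right) 7 = 30 \cdot 7 = 210$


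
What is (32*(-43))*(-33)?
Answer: 45408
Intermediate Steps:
(32*(-43))*(-33) = -1376*(-33) = 45408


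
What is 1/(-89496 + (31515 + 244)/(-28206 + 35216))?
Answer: -7010/627335201 ≈ -1.1174e-5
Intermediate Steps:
1/(-89496 + (31515 + 244)/(-28206 + 35216)) = 1/(-89496 + 31759/7010) = 1/(-627335201/7010) = -7010/627335201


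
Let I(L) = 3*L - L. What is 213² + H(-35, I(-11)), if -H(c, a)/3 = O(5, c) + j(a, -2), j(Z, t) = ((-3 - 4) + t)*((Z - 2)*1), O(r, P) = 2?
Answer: 44715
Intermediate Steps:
j(Z, t) = (-7 + t)*(-2 + Z) (j(Z, t) = (-7 + t)*((-2 + Z)*1) = (-7 + t)*(-2 + Z))
I(L) = 2*L
H(c, a) = -60 + 27*a (H(c, a) = -3*(2 + (14 - 7*a - 2*(-2) + a*(-2))) = -3*(2 + (14 - 7*a + 4 - 2*a)) = -3*(2 + (18 - 9*a)) = -3*(20 - 9*a) = -60 + 27*a)
213² + H(-35, I(-11)) = 213² + (-60 + 27*(2*(-11))) = 45369 + (-60 + 27*(-22)) = 45369 + (-60 - 594) = 45369 - 654 = 44715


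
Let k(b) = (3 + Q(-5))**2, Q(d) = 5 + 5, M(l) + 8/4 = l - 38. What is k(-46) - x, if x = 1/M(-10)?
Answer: 8451/50 ≈ 169.02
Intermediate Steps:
M(l) = -40 + l (M(l) = -2 + (l - 38) = -2 + (-38 + l) = -40 + l)
x = -1/50 (x = 1/(-40 - 10) = 1/(-50) = -1/50 ≈ -0.020000)
Q(d) = 10
k(b) = 169 (k(b) = (3 + 10)**2 = 13**2 = 169)
k(-46) - x = 169 - 1*(-1/50) = 169 + 1/50 = 8451/50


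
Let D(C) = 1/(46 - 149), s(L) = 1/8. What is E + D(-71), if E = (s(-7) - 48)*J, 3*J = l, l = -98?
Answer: 1932989/1236 ≈ 1563.9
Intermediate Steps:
s(L) = ⅛
J = -98/3 (J = (⅓)*(-98) = -98/3 ≈ -32.667)
D(C) = -1/103 (D(C) = 1/(-103) = -1/103)
E = 18767/12 (E = (⅛ - 48)*(-98/3) = -383/8*(-98/3) = 18767/12 ≈ 1563.9)
E + D(-71) = 18767/12 - 1/103 = 1932989/1236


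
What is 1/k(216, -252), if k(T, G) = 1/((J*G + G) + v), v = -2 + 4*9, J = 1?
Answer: -470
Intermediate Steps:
v = 34 (v = -2 + 36 = 34)
k(T, G) = 1/(34 + 2*G) (k(T, G) = 1/((1*G + G) + 34) = 1/((G + G) + 34) = 1/(2*G + 34) = 1/(34 + 2*G))
1/k(216, -252) = 1/(1/(2*(17 - 252))) = 1/((½)/(-235)) = 1/((½)*(-1/235)) = 1/(-1/470) = -470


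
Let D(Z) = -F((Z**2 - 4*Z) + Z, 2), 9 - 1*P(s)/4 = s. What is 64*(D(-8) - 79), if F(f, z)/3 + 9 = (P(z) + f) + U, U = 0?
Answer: -25600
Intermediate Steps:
P(s) = 36 - 4*s
F(f, z) = 81 - 12*z + 3*f (F(f, z) = -27 + 3*(((36 - 4*z) + f) + 0) = -27 + 3*((36 + f - 4*z) + 0) = -27 + 3*(36 + f - 4*z) = -27 + (108 - 12*z + 3*f) = 81 - 12*z + 3*f)
D(Z) = -57 - 3*Z**2 + 9*Z (D(Z) = -(81 - 12*2 + 3*((Z**2 - 4*Z) + Z)) = -(81 - 24 + 3*(Z**2 - 3*Z)) = -(81 - 24 + (-9*Z + 3*Z**2)) = -(57 - 9*Z + 3*Z**2) = -57 - 3*Z**2 + 9*Z)
64*(D(-8) - 79) = 64*((-57 - 3*(-8)*(-3 - 8)) - 79) = 64*((-57 - 3*(-8)*(-11)) - 79) = 64*((-57 - 264) - 79) = 64*(-321 - 79) = 64*(-400) = -25600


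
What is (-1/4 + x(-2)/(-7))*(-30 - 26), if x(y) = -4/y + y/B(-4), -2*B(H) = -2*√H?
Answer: 30 + 8*I ≈ 30.0 + 8.0*I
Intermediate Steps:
B(H) = √H (B(H) = -(-1)*√H = √H)
x(y) = -4/y - I*y/2 (x(y) = -4/y + y/(√(-4)) = -4/y + y/((2*I)) = -4/y + y*(-I/2) = -4/y - I*y/2)
(-1/4 + x(-2)/(-7))*(-30 - 26) = (-1/4 + (-4/(-2) - ½*I*(-2))/(-7))*(-30 - 26) = (-1*¼ + (-4*(-½) + I)*(-⅐))*(-56) = (-¼ + (2 + I)*(-⅐))*(-56) = (-¼ + (-2/7 - I/7))*(-56) = (-15/28 - I/7)*(-56) = 30 + 8*I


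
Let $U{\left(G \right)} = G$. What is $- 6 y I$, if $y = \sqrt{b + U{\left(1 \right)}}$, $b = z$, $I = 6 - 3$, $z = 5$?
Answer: $- 18 \sqrt{6} \approx -44.091$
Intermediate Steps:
$I = 3$ ($I = 6 - 3 = 3$)
$b = 5$
$y = \sqrt{6}$ ($y = \sqrt{5 + 1} = \sqrt{6} \approx 2.4495$)
$- 6 y I = - 6 \sqrt{6} \cdot 3 = - 18 \sqrt{6}$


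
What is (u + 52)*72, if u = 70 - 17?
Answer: 7560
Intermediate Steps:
u = 53
(u + 52)*72 = (53 + 52)*72 = 105*72 = 7560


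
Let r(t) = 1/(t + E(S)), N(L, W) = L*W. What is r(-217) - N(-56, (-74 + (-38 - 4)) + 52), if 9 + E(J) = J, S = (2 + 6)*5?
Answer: -666625/186 ≈ -3584.0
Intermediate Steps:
S = 40 (S = 8*5 = 40)
E(J) = -9 + J
r(t) = 1/(31 + t) (r(t) = 1/(t + (-9 + 40)) = 1/(t + 31) = 1/(31 + t))
r(-217) - N(-56, (-74 + (-38 - 4)) + 52) = 1/(31 - 217) - (-56)*((-74 + (-38 - 4)) + 52) = 1/(-186) - (-56)*((-74 - 42) + 52) = -1/186 - (-56)*(-116 + 52) = -1/186 - (-56)*(-64) = -1/186 - 1*3584 = -1/186 - 3584 = -666625/186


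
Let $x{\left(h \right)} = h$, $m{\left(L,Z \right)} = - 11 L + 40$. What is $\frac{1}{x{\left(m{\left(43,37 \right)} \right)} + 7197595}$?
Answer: $\frac{1}{7197162} \approx 1.3894 \cdot 10^{-7}$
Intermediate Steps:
$m{\left(L,Z \right)} = 40 - 11 L$
$\frac{1}{x{\left(m{\left(43,37 \right)} \right)} + 7197595} = \frac{1}{\left(40 - 473\right) + 7197595} = \frac{1}{-433 + 7197595} = \frac{1}{7197162}$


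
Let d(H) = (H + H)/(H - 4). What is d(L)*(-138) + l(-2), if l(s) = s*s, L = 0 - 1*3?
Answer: -800/7 ≈ -114.29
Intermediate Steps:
L = -3 (L = 0 - 3 = -3)
d(H) = 2*H/(-4 + H) (d(H) = (2*H)/(-4 + H) = 2*H/(-4 + H))
l(s) = s**2
d(L)*(-138) + l(-2) = (2*(-3)/(-4 - 3))*(-138) + (-2)**2 = (2*(-3)/(-7))*(-138) + 4 = (2*(-3)*(-1/7))*(-138) + 4 = (6/7)*(-138) + 4 = -828/7 + 4 = -800/7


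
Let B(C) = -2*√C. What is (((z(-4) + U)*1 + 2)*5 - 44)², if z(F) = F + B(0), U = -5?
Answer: 6241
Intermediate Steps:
z(F) = F (z(F) = F - 2*√0 = F - 2*0 = F + 0 = F)
(((z(-4) + U)*1 + 2)*5 - 44)² = (((-4 - 5)*1 + 2)*5 - 44)² = ((-9*1 + 2)*5 - 44)² = ((-9 + 2)*5 - 44)² = (-7*5 - 44)² = (-35 - 44)² = (-79)² = 6241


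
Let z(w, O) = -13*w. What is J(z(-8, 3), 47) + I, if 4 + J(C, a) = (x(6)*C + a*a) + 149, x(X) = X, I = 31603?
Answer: 34581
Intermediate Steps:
J(C, a) = 145 + a² + 6*C (J(C, a) = -4 + ((6*C + a*a) + 149) = -4 + ((6*C + a²) + 149) = -4 + ((a² + 6*C) + 149) = -4 + (149 + a² + 6*C) = 145 + a² + 6*C)
J(z(-8, 3), 47) + I = (145 + 47² + 6*(-13*(-8))) + 31603 = (145 + 2209 + 6*104) + 31603 = (145 + 2209 + 624) + 31603 = 2978 + 31603 = 34581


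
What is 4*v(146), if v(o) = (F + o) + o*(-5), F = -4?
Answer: -2352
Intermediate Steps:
v(o) = -4 - 4*o (v(o) = (-4 + o) + o*(-5) = (-4 + o) - 5*o = -4 - 4*o)
4*v(146) = 4*(-4 - 4*146) = 4*(-4 - 584) = 4*(-588) = -2352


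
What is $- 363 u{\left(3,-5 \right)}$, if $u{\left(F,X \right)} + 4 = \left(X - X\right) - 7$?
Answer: $3993$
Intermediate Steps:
$u{\left(F,X \right)} = -11$ ($u{\left(F,X \right)} = -4 + \left(\left(X - X\right) - 7\right) = -4 + \left(0 - 7\right) = -4 - 7 = -11$)
$- 363 u{\left(3,-5 \right)} = \left(-363\right) \left(-11\right) = 3993$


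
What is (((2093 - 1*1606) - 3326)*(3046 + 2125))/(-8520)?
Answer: 14680469/8520 ≈ 1723.1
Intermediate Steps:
(((2093 - 1*1606) - 3326)*(3046 + 2125))/(-8520) = (((2093 - 1606) - 3326)*5171)*(-1/8520) = ((487 - 3326)*5171)*(-1/8520) = -2839*5171*(-1/8520) = -14680469*(-1/8520) = 14680469/8520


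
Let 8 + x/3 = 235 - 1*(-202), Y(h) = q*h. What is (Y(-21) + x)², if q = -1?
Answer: 1710864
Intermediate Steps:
Y(h) = -h
x = 1287 (x = -24 + 3*(235 - 1*(-202)) = -24 + 3*(235 + 202) = -24 + 3*437 = -24 + 1311 = 1287)
(Y(-21) + x)² = (-1*(-21) + 1287)² = (21 + 1287)² = 1308² = 1710864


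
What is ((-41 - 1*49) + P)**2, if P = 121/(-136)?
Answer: 152794321/18496 ≈ 8260.9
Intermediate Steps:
P = -121/136 (P = 121*(-1/136) = -121/136 ≈ -0.88971)
((-41 - 1*49) + P)**2 = ((-41 - 1*49) - 121/136)**2 = ((-41 - 49) - 121/136)**2 = (-90 - 121/136)**2 = (-12361/136)**2 = 152794321/18496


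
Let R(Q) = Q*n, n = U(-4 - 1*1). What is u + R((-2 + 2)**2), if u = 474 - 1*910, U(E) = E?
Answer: -436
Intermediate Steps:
u = -436 (u = 474 - 910 = -436)
n = -5 (n = -4 - 1*1 = -4 - 1 = -5)
R(Q) = -5*Q (R(Q) = Q*(-5) = -5*Q)
u + R((-2 + 2)**2) = -436 - 5*(-2 + 2)**2 = -436 - 5*0**2 = -436 - 5*0 = -436 + 0 = -436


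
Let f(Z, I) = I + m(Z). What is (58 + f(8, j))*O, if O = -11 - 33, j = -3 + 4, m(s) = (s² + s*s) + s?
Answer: -8580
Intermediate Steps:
m(s) = s + 2*s² (m(s) = (s² + s²) + s = 2*s² + s = s + 2*s²)
j = 1
f(Z, I) = I + Z*(1 + 2*Z)
O = -44
(58 + f(8, j))*O = (58 + (1 + 8*(1 + 2*8)))*(-44) = (58 + (1 + 8*(1 + 16)))*(-44) = (58 + (1 + 8*17))*(-44) = (58 + (1 + 136))*(-44) = (58 + 137)*(-44) = 195*(-44) = -8580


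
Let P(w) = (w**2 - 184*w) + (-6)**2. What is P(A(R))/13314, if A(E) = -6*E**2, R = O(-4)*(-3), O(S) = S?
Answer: 150918/2219 ≈ 68.012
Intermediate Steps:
R = 12 (R = -4*(-3) = 12)
P(w) = 36 + w**2 - 184*w (P(w) = (w**2 - 184*w) + 36 = 36 + w**2 - 184*w)
P(A(R))/13314 = (36 + (-6*12**2)**2 - (-1104)*12**2)/13314 = (36 + (-6*144)**2 - (-1104)*144)*(1/13314) = (36 + (-864)**2 - 184*(-864))*(1/13314) = (36 + 746496 + 158976)*(1/13314) = 905508*(1/13314) = 150918/2219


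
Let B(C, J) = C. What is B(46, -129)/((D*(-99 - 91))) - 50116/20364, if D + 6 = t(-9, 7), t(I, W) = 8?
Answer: -2497603/967290 ≈ -2.5821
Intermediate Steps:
D = 2 (D = -6 + 8 = 2)
B(46, -129)/((D*(-99 - 91))) - 50116/20364 = 46/((2*(-99 - 91))) - 50116/20364 = 46/((2*(-190))) - 50116*1/20364 = 46/(-380) - 12529/5091 = 46*(-1/380) - 12529/5091 = -23/190 - 12529/5091 = -2497603/967290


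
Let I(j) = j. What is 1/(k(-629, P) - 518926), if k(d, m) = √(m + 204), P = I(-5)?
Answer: -518926/269284193277 - √199/269284193277 ≈ -1.9271e-6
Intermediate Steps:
P = -5
k(d, m) = √(204 + m)
1/(k(-629, P) - 518926) = 1/(√(204 - 5) - 518926) = 1/(√199 - 518926) = 1/(-518926 + √199)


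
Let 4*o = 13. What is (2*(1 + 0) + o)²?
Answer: 441/16 ≈ 27.563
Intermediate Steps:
o = 13/4 (o = (¼)*13 = 13/4 ≈ 3.2500)
(2*(1 + 0) + o)² = (2*(1 + 0) + 13/4)² = (2*1 + 13/4)² = (2 + 13/4)² = (21/4)² = 441/16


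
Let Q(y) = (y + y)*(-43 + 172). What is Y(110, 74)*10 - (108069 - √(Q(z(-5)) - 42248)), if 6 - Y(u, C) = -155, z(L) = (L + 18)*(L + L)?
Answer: -106459 + 2*I*√18947 ≈ -1.0646e+5 + 275.3*I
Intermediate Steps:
z(L) = 2*L*(18 + L) (z(L) = (18 + L)*(2*L) = 2*L*(18 + L))
Y(u, C) = 161 (Y(u, C) = 6 - 1*(-155) = 6 + 155 = 161)
Q(y) = 258*y (Q(y) = (2*y)*129 = 258*y)
Y(110, 74)*10 - (108069 - √(Q(z(-5)) - 42248)) = 161*10 - (108069 - √(258*(2*(-5)*(18 - 5)) - 42248)) = 1610 - (108069 - √(258*(2*(-5)*13) - 42248)) = 1610 - (108069 - √(258*(-130) - 42248)) = 1610 - (108069 - √(-33540 - 42248)) = 1610 - (108069 - √(-75788)) = 1610 - (108069 - 2*I*√18947) = 1610 + (-108069 + 2*I*√18947) = -106459 + 2*I*√18947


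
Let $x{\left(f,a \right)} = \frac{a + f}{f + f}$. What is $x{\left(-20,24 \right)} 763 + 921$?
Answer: $\frac{8447}{10} \approx 844.7$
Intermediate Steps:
$x{\left(f,a \right)} = \frac{a + f}{2 f}$
$x{\left(-20,24 \right)} 763 + 921 = \frac{24 - 20}{2 \left(-20\right)} 763 + 921 = \frac{1}{2} \left(- \frac{1}{20}\right) 4 \cdot 763 + 921 = \left(- \frac{1}{10}\right) 763 + 921 = - \frac{763}{10} + 921 = \frac{8447}{10}$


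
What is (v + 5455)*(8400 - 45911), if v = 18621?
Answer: -903114836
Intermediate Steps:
(v + 5455)*(8400 - 45911) = (18621 + 5455)*(8400 - 45911) = 24076*(-37511) = -903114836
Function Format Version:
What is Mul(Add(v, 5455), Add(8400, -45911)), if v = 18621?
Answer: -903114836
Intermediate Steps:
Mul(Add(v, 5455), Add(8400, -45911)) = Mul(Add(18621, 5455), Add(8400, -45911)) = Mul(24076, -37511) = -903114836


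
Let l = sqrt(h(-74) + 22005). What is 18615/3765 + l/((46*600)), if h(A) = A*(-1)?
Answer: 1241/251 + sqrt(22079)/27600 ≈ 4.9496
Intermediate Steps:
h(A) = -A
l = sqrt(22079) (l = sqrt(-1*(-74) + 22005) = sqrt(74 + 22005) = sqrt(22079) ≈ 148.59)
18615/3765 + l/((46*600)) = 18615/3765 + sqrt(22079)/((46*600)) = 18615*(1/3765) + sqrt(22079)/27600 = 1241/251 + sqrt(22079)*(1/27600) = 1241/251 + sqrt(22079)/27600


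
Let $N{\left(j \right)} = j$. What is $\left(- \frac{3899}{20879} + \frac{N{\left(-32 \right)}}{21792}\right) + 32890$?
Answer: $\frac{467647045012}{14218599} \approx 32890.0$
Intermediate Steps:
$\left(- \frac{3899}{20879} + \frac{N{\left(-32 \right)}}{21792}\right) + 32890 = \left(- \frac{3899}{20879} - \frac{32}{21792}\right) + 32890 = \left(\left(-3899\right) \frac{1}{20879} - \frac{1}{681}\right) + 32890 = \left(- \frac{3899}{20879} - \frac{1}{681}\right) + 32890 = - \frac{2676098}{14218599} + 32890 = \frac{467647045012}{14218599}$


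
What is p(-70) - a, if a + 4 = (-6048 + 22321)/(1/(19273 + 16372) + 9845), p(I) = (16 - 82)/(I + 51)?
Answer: 38810383077/6667575494 ≈ 5.8208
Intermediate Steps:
p(I) = -66/(51 + I)
a = -823649019/350925026 (a = -4 + (-6048 + 22321)/(1/(19273 + 16372) + 9845) = -4 + 16273/(1/35645 + 9845) = -4 + 16273/(350925026/35645) = -4 + 16273*(35645/350925026) = -4 + 580051085/350925026 = -823649019/350925026 ≈ -2.3471)
p(-70) - a = -66/(51 - 70) - 1*(-823649019/350925026) = -66/(-19) + 823649019/350925026 = -66*(-1/19) + 823649019/350925026 = 66/19 + 823649019/350925026 = 38810383077/6667575494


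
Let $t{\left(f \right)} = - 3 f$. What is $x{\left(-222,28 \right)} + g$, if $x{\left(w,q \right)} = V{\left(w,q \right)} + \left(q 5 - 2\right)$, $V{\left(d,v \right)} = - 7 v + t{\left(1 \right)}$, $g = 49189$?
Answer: $49128$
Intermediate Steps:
$V{\left(d,v \right)} = -3 - 7 v$ ($V{\left(d,v \right)} = - 7 v - 3 = -3 - 7 v$)
$x{\left(w,q \right)} = -5 - 2 q$ ($x{\left(w,q \right)} = \left(-3 - 7 q\right) + \left(q 5 - 2\right) = \left(-3 - 7 q\right) + \left(5 q - 2\right) = \left(-3 - 7 q\right) + \left(-2 + 5 q\right) = -5 - 2 q$)
$x{\left(-222,28 \right)} + g = \left(-5 - 56\right) + 49189 = -61 + 49189 = 49128$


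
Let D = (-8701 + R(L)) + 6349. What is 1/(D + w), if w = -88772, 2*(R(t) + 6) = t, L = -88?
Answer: -1/91174 ≈ -1.0968e-5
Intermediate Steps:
R(t) = -6 + t/2
D = -2402 (D = (-8701 + (-6 + (1/2)*(-88))) + 6349 = (-8701 + (-6 - 44)) + 6349 = (-8701 - 50) + 6349 = -8751 + 6349 = -2402)
1/(D + w) = 1/(-2402 - 88772) = 1/(-91174) = -1/91174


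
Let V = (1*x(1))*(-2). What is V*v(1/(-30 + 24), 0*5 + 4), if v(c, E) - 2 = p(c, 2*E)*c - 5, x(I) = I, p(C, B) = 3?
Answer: 7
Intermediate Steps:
v(c, E) = -3 + 3*c (v(c, E) = 2 + (3*c - 5) = 2 + (-5 + 3*c) = -3 + 3*c)
V = -2 (V = (1*1)*(-2) = 1*(-2) = -2)
V*v(1/(-30 + 24), 0*5 + 4) = -2*(-3 + 3/(-30 + 24)) = -2*(-3 + 3/(-6)) = -2*(-3 + 3*(-⅙)) = -2*(-3 - ½) = -2*(-7/2) = 7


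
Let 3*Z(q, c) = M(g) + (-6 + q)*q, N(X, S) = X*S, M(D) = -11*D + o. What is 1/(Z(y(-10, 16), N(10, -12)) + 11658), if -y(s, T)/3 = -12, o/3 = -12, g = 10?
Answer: 3/35908 ≈ 8.3547e-5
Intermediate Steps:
o = -36 (o = 3*(-12) = -36)
y(s, T) = 36 (y(s, T) = -3*(-12) = 36)
M(D) = -36 - 11*D (M(D) = -11*D - 36 = -36 - 11*D)
N(X, S) = S*X
Z(q, c) = -146/3 + q*(-6 + q)/3 (Z(q, c) = ((-36 - 11*10) + (-6 + q)*q)/3 = ((-36 - 110) + q*(-6 + q))/3 = (-146 + q*(-6 + q))/3 = -146/3 + q*(-6 + q)/3)
1/(Z(y(-10, 16), N(10, -12)) + 11658) = 1/((-146/3 - 2*36 + (⅓)*36²) + 11658) = 1/((-146/3 - 72 + (⅓)*1296) + 11658) = 1/((-146/3 - 72 + 432) + 11658) = 1/(934/3 + 11658) = 1/(35908/3) = 3/35908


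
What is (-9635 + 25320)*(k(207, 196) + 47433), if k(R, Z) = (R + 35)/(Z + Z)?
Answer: 145823272465/196 ≈ 7.4400e+8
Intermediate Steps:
k(R, Z) = (35 + R)/(2*Z) (k(R, Z) = (35 + R)/((2*Z)) = (35 + R)*(1/(2*Z)) = (35 + R)/(2*Z))
(-9635 + 25320)*(k(207, 196) + 47433) = (-9635 + 25320)*((1/2)*(35 + 207)/196 + 47433) = 15685*((1/2)*(1/196)*242 + 47433) = 15685*(121/196 + 47433) = 15685*(9296989/196) = 145823272465/196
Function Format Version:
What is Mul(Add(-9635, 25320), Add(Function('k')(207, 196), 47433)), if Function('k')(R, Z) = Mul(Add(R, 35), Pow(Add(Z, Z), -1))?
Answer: Rational(145823272465, 196) ≈ 7.4400e+8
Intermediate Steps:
Function('k')(R, Z) = Mul(Rational(1, 2), Pow(Z, -1), Add(35, R)) (Function('k')(R, Z) = Mul(Add(35, R), Pow(Mul(2, Z), -1)) = Mul(Add(35, R), Mul(Rational(1, 2), Pow(Z, -1))) = Mul(Rational(1, 2), Pow(Z, -1), Add(35, R)))
Mul(Add(-9635, 25320), Add(Function('k')(207, 196), 47433)) = Mul(Add(-9635, 25320), Add(Mul(Rational(1, 2), Pow(196, -1), Add(35, 207)), 47433)) = Mul(15685, Add(Mul(Rational(1, 2), Rational(1, 196), 242), 47433)) = Mul(15685, Add(Rational(121, 196), 47433)) = Mul(15685, Rational(9296989, 196)) = Rational(145823272465, 196)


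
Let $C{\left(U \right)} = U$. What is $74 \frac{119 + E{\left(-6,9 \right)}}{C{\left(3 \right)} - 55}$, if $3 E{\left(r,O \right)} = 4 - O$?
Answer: $- \frac{6512}{39} \approx -166.97$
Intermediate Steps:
$E{\left(r,O \right)} = \frac{4}{3} - \frac{O}{3}$ ($E{\left(r,O \right)} = \frac{4 - O}{3} = \frac{4}{3} - \frac{O}{3}$)
$74 \frac{119 + E{\left(-6,9 \right)}}{C{\left(3 \right)} - 55} = 74 \frac{119 + \left(\frac{4}{3} - 3\right)}{3 - 55} = 74 \frac{119 + \left(\frac{4}{3} - 3\right)}{-52} = 74 \left(119 - \frac{5}{3}\right) \left(- \frac{1}{52}\right) = 74 \cdot \frac{352}{3} \left(- \frac{1}{52}\right) = 74 \left(- \frac{88}{39}\right) = - \frac{6512}{39}$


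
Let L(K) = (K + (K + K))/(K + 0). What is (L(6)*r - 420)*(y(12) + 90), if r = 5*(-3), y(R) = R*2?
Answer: -53010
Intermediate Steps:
y(R) = 2*R
L(K) = 3 (L(K) = (K + 2*K)/K = (3*K)/K = 3)
r = -15
(L(6)*r - 420)*(y(12) + 90) = (3*(-15) - 420)*(2*12 + 90) = (-45 - 420)*(24 + 90) = -465*114 = -53010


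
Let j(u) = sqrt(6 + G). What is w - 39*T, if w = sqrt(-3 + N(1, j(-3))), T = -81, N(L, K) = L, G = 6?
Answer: 3159 + I*sqrt(2) ≈ 3159.0 + 1.4142*I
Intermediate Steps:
j(u) = 2*sqrt(3) (j(u) = sqrt(6 + 6) = sqrt(12) = 2*sqrt(3))
w = I*sqrt(2) (w = sqrt(-3 + 1) = sqrt(-2) = I*sqrt(2) ≈ 1.4142*I)
w - 39*T = I*sqrt(2) - 39*(-81) = I*sqrt(2) + 3159 = 3159 + I*sqrt(2)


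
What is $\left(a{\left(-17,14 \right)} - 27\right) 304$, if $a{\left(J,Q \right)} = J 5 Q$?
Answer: $-369968$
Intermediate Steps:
$a{\left(J,Q \right)} = 5 J Q$
$\left(a{\left(-17,14 \right)} - 27\right) 304 = \left(5 \left(-17\right) 14 - 27\right) 304 = \left(-1190 - 27\right) 304 = \left(-1217\right) 304 = -369968$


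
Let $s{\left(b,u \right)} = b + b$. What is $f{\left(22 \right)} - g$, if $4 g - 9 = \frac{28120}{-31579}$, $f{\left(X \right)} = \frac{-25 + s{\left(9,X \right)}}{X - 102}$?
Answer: $- \frac{4900767}{2526320} \approx -1.9399$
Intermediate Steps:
$s{\left(b,u \right)} = 2 b$
$f{\left(X \right)} = - \frac{7}{-102 + X}$ ($f{\left(X \right)} = \frac{-25 + 2 \cdot 9}{X - 102} = \frac{-25 + 18}{-102 + X} = - \frac{7}{-102 + X}$)
$g = \frac{256091}{126316}$ ($g = \frac{9}{4} + \frac{28120 \frac{1}{-31579}}{4} = \frac{9}{4} + \frac{28120 \left(- \frac{1}{31579}\right)}{4} = \frac{9}{4} + \frac{1}{4} \left(- \frac{28120}{31579}\right) = \frac{9}{4} - \frac{7030}{31579} = \frac{256091}{126316} \approx 2.0274$)
$f{\left(22 \right)} - g = - \frac{7}{-102 + 22} - \frac{256091}{126316} = - \frac{7}{-80} - \frac{256091}{126316} = \left(-7\right) \left(- \frac{1}{80}\right) - \frac{256091}{126316} = \frac{7}{80} - \frac{256091}{126316} = - \frac{4900767}{2526320}$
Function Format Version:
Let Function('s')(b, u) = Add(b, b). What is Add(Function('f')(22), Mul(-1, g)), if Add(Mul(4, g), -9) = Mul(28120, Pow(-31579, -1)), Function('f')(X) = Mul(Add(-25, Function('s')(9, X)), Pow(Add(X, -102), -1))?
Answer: Rational(-4900767, 2526320) ≈ -1.9399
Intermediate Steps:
Function('s')(b, u) = Mul(2, b)
Function('f')(X) = Mul(-7, Pow(Add(-102, X), -1)) (Function('f')(X) = Mul(Add(-25, Mul(2, 9)), Pow(Add(X, -102), -1)) = Mul(Add(-25, 18), Pow(Add(-102, X), -1)) = Mul(-7, Pow(Add(-102, X), -1)))
g = Rational(256091, 126316) (g = Add(Rational(9, 4), Mul(Rational(1, 4), Mul(28120, Pow(-31579, -1)))) = Add(Rational(9, 4), Mul(Rational(1, 4), Mul(28120, Rational(-1, 31579)))) = Add(Rational(9, 4), Mul(Rational(1, 4), Rational(-28120, 31579))) = Add(Rational(9, 4), Rational(-7030, 31579)) = Rational(256091, 126316) ≈ 2.0274)
Add(Function('f')(22), Mul(-1, g)) = Add(Mul(-7, Pow(Add(-102, 22), -1)), Mul(-1, Rational(256091, 126316))) = Add(Mul(-7, Pow(-80, -1)), Rational(-256091, 126316)) = Add(Mul(-7, Rational(-1, 80)), Rational(-256091, 126316)) = Add(Rational(7, 80), Rational(-256091, 126316)) = Rational(-4900767, 2526320)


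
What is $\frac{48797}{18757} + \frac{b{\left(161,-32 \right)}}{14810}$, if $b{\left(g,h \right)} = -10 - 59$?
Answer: $\frac{721389337}{277791170} \approx 2.5969$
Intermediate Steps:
$b{\left(g,h \right)} = -69$ ($b{\left(g,h \right)} = -10 - 59 = -69$)
$\frac{48797}{18757} + \frac{b{\left(161,-32 \right)}}{14810} = \frac{48797}{18757} - \frac{69}{14810} = \frac{721389337}{277791170}$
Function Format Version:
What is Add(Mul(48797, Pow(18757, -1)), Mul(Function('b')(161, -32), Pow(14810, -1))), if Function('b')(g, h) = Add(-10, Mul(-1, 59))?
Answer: Rational(721389337, 277791170) ≈ 2.5969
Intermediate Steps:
Function('b')(g, h) = -69 (Function('b')(g, h) = Add(-10, -59) = -69)
Add(Mul(48797, Pow(18757, -1)), Mul(Function('b')(161, -32), Pow(14810, -1))) = Add(Mul(48797, Pow(18757, -1)), Mul(-69, Pow(14810, -1))) = Add(Mul(48797, Rational(1, 18757)), Mul(-69, Rational(1, 14810))) = Add(Rational(48797, 18757), Rational(-69, 14810)) = Rational(721389337, 277791170)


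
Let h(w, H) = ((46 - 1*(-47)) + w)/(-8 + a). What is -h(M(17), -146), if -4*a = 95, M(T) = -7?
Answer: 344/127 ≈ 2.7087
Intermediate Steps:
a = -95/4 (a = -¼*95 = -95/4 ≈ -23.750)
h(w, H) = -372/127 - 4*w/127 (h(w, H) = ((46 - 1*(-47)) + w)/(-8 - 95/4) = ((46 + 47) + w)/(-127/4) = (93 + w)*(-4/127) = -372/127 - 4*w/127)
-h(M(17), -146) = -(-372/127 - 4/127*(-7)) = -(-372/127 + 28/127) = -1*(-344/127) = 344/127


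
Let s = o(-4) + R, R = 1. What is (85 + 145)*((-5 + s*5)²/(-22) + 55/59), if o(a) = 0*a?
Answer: 12650/59 ≈ 214.41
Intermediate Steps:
o(a) = 0
s = 1 (s = 0 + 1 = 1)
(85 + 145)*((-5 + s*5)²/(-22) + 55/59) = (85 + 145)*((-5 + 1*5)²/(-22) + 55/59) = 230*((-5 + 5)²*(-1/22) + 55*(1/59)) = 230*(0²*(-1/22) + 55/59) = 230*(0*(-1/22) + 55/59) = 230*(0 + 55/59) = 230*(55/59) = 12650/59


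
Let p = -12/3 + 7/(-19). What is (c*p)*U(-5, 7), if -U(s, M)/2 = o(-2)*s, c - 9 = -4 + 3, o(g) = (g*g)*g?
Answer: 53120/19 ≈ 2795.8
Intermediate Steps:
p = -83/19 (p = -12*1/3 + 7*(-1/19) = -4 - 7/19 = -83/19 ≈ -4.3684)
o(g) = g**3 (o(g) = g**2*g = g**3)
c = 8 (c = 9 + (-4 + 3) = 9 - 1 = 8)
U(s, M) = 16*s (U(s, M) = -2*(-2)**3*s = -(-16)*s = 16*s)
(c*p)*U(-5, 7) = (8*(-83/19))*(16*(-5)) = -664/19*(-80) = 53120/19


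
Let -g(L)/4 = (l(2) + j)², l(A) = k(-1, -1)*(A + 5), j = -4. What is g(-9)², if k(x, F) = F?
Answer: 234256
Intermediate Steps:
l(A) = -5 - A (l(A) = -(A + 5) = -(5 + A) = -5 - A)
g(L) = -484 (g(L) = -4*((-5 - 1*2) - 4)² = -4*((-5 - 2) - 4)² = -4*(-7 - 4)² = -4*(-11)² = -4*121 = -484)
g(-9)² = (-484)² = 234256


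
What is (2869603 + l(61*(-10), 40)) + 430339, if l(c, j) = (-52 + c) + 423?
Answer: 3299703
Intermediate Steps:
l(c, j) = 371 + c
(2869603 + l(61*(-10), 40)) + 430339 = (2869603 + (371 + 61*(-10))) + 430339 = (2869603 + (371 - 610)) + 430339 = (2869603 - 239) + 430339 = 2869364 + 430339 = 3299703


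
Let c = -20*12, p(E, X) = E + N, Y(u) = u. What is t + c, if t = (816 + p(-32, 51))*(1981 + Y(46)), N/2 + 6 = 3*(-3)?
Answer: 1528118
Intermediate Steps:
N = -30 (N = -12 + 2*(3*(-3)) = -12 + 2*(-9) = -12 - 18 = -30)
p(E, X) = -30 + E (p(E, X) = E - 30 = -30 + E)
c = -240
t = 1528358 (t = (816 + (-30 - 32))*(1981 + 46) = (816 - 62)*2027 = 754*2027 = 1528358)
t + c = 1528358 - 240 = 1528118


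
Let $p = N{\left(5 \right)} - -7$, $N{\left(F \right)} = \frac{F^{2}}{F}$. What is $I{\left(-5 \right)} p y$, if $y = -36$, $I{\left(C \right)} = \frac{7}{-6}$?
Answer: $504$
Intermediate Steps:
$I{\left(C \right)} = - \frac{7}{6}$ ($I{\left(C \right)} = 7 \left(- \frac{1}{6}\right) = - \frac{7}{6}$)
$N{\left(F \right)} = F$
$p = 12$ ($p = 5 - -7 = 5 + 7 = 12$)
$I{\left(-5 \right)} p y = \left(- \frac{7}{6}\right) 12 \left(-36\right) = \left(-14\right) \left(-36\right) = 504$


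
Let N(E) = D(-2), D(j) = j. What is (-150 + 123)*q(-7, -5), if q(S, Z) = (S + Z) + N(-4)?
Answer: 378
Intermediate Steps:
N(E) = -2
q(S, Z) = -2 + S + Z (q(S, Z) = (S + Z) - 2 = -2 + S + Z)
(-150 + 123)*q(-7, -5) = (-150 + 123)*(-2 - 7 - 5) = -27*(-14) = 378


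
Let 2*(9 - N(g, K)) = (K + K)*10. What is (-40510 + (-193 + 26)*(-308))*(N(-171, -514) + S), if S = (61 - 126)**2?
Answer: 102420324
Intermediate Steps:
N(g, K) = 9 - 10*K (N(g, K) = 9 - (K + K)*10/2 = 9 - 2*K*10/2 = 9 - 10*K)
S = 4225 (S = (-65)**2 = 4225)
(-40510 + (-193 + 26)*(-308))*(N(-171, -514) + S) = (-40510 + (-193 + 26)*(-308))*((9 - 10*(-514)) + 4225) = (-40510 - 167*(-308))*((9 + 5140) + 4225) = (-40510 + 51436)*(5149 + 4225) = 10926*9374 = 102420324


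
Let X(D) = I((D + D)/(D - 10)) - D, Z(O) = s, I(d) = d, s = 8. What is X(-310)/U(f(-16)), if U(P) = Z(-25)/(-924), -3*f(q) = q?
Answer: -1152921/32 ≈ -36029.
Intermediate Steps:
Z(O) = 8
f(q) = -q/3
X(D) = -D + 2*D/(-10 + D) (X(D) = (D + D)/(D - 10) - D = (2*D)/(-10 + D) - D = 2*D/(-10 + D) - D = -D + 2*D/(-10 + D))
U(P) = -2/231 (U(P) = 8/(-924) = 8*(-1/924) = -2/231)
X(-310)/U(f(-16)) = (-310*(12 - 1*(-310))/(-10 - 310))/(-2/231) = -310*(12 + 310)/(-320)*(-231/2) = -310*(-1/320)*322*(-231/2) = (4991/16)*(-231/2) = -1152921/32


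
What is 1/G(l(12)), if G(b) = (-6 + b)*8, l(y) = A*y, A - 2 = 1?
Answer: 1/240 ≈ 0.0041667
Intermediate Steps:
A = 3 (A = 2 + 1 = 3)
l(y) = 3*y
G(b) = -48 + 8*b
1/G(l(12)) = 1/(-48 + 8*(3*12)) = 1/(-48 + 8*36) = 1/(-48 + 288) = 1/240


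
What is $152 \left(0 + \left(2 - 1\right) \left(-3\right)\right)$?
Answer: $-456$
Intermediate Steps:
$152 \left(0 + \left(2 - 1\right) \left(-3\right)\right) = 152 \left(0 + 1 \left(-3\right)\right) = 152 \left(0 - 3\right) = 152 \left(-3\right) = -456$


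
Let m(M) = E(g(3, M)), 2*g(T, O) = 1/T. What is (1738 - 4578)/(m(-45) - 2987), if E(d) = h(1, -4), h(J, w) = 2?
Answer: 568/597 ≈ 0.95142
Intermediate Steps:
g(T, O) = 1/(2*T)
E(d) = 2
m(M) = 2
(1738 - 4578)/(m(-45) - 2987) = (1738 - 4578)/(2 - 2987) = -2840/(-2985) = -2840*(-1/2985) = 568/597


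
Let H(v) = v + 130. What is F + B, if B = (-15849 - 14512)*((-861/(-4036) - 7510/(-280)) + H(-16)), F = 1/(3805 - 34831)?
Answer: -469166754471332/109568319 ≈ -4.2820e+6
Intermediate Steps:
H(v) = 130 + v
F = -1/31026 (F = 1/(-31026) = -1/31026 ≈ -3.2231e-5)
B = -60486914777/14126 (B = (-15849 - 14512)*((-861/(-4036) - 7510/(-280)) + (130 - 16)) = -30361*((-861*(-1/4036) - 7510*(-1/280)) + 114) = -30361*((861/4036 + 751/28) + 114) = -30361*(381893/14126 + 114) = -30361*1992257/14126 = -60486914777/14126 ≈ -4.2820e+6)
F + B = -1/31026 - 60486914777/14126 = -469166754471332/109568319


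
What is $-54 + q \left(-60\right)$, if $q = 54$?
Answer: $-3294$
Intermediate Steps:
$-54 + q \left(-60\right) = -54 + 54 \left(-60\right) = -54 - 3240 = -3294$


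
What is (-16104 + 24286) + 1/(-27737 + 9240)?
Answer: 151342453/18497 ≈ 8182.0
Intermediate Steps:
(-16104 + 24286) + 1/(-27737 + 9240) = 8182 + 1/(-18497) = 8182 - 1/18497 = 151342453/18497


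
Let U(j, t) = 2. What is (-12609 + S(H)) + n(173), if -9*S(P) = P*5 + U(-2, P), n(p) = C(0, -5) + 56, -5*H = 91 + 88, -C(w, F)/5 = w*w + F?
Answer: -37525/3 ≈ -12508.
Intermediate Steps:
C(w, F) = -5*F - 5*w**2 (C(w, F) = -5*(w*w + F) = -5*(w**2 + F) = -5*(F + w**2) = -5*F - 5*w**2)
H = -179/5 (H = -(91 + 88)/5 = -1/5*179 = -179/5 ≈ -35.800)
n(p) = 81 (n(p) = (-5*(-5) - 5*0**2) + 56 = (25 - 5*0) + 56 = (25 + 0) + 56 = 25 + 56 = 81)
S(P) = -2/9 - 5*P/9 (S(P) = -(P*5 + 2)/9 = -(5*P + 2)/9 = -(2 + 5*P)/9 = -2/9 - 5*P/9)
(-12609 + S(H)) + n(173) = (-12609 + (-2/9 - 5/9*(-179/5))) + 81 = (-12609 + (-2/9 + 179/9)) + 81 = (-12609 + 59/3) + 81 = -37768/3 + 81 = -37525/3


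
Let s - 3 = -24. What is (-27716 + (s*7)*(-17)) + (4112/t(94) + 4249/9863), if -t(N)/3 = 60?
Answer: -1600305022/63405 ≈ -25239.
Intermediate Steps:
s = -21 (s = 3 - 24 = -21)
t(N) = -180 (t(N) = -3*60 = -180)
(-27716 + (s*7)*(-17)) + (4112/t(94) + 4249/9863) = (-27716 - 21*7*(-17)) + (4112/(-180) + 4249/9863) = (-27716 - 147*(-17)) + (4112*(-1/180) + 4249*(1/9863)) = (-27716 + 2499) + (-1028/45 + 607/1409) = -25217 - 1421137/63405 = -1600305022/63405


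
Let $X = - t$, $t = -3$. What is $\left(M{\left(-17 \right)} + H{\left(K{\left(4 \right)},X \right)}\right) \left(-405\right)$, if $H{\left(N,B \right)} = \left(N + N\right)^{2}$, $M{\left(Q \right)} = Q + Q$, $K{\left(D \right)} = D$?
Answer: $-12150$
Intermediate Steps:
$M{\left(Q \right)} = 2 Q$
$X = 3$ ($X = \left(-1\right) \left(-3\right) = 3$)
$H{\left(N,B \right)} = 4 N^{2}$ ($H{\left(N,B \right)} = \left(2 N\right)^{2} = 4 N^{2}$)
$\left(M{\left(-17 \right)} + H{\left(K{\left(4 \right)},X \right)}\right) \left(-405\right) = \left(2 \left(-17\right) + 4 \cdot 4^{2}\right) \left(-405\right) = \left(-34 + 4 \cdot 16\right) \left(-405\right) = \left(-34 + 64\right) \left(-405\right) = 30 \left(-405\right) = -12150$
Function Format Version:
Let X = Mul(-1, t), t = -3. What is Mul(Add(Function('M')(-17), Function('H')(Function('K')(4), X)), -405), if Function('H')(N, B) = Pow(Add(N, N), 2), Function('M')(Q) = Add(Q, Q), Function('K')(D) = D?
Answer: -12150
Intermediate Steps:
Function('M')(Q) = Mul(2, Q)
X = 3 (X = Mul(-1, -3) = 3)
Function('H')(N, B) = Mul(4, Pow(N, 2)) (Function('H')(N, B) = Pow(Mul(2, N), 2) = Mul(4, Pow(N, 2)))
Mul(Add(Function('M')(-17), Function('H')(Function('K')(4), X)), -405) = Mul(Add(Mul(2, -17), Mul(4, Pow(4, 2))), -405) = Mul(Add(-34, Mul(4, 16)), -405) = Mul(Add(-34, 64), -405) = Mul(30, -405) = -12150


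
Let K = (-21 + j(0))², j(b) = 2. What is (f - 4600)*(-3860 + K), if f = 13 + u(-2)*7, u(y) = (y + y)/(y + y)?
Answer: 16025420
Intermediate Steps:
u(y) = 1 (u(y) = (2*y)/((2*y)) = (2*y)*(1/(2*y)) = 1)
K = 361 (K = (-21 + 2)² = (-19)² = 361)
f = 20 (f = 13 + 1*7 = 13 + 7 = 20)
(f - 4600)*(-3860 + K) = (20 - 4600)*(-3860 + 361) = -4580*(-3499) = 16025420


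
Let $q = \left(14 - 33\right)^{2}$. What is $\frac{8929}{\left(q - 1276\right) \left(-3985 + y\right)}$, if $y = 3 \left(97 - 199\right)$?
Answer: $\frac{8929}{3926265} \approx 0.0022742$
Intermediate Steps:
$q = 361$ ($q = \left(-19\right)^{2} = 361$)
$y = -306$ ($y = 3 \left(97 - 199\right) = 3 \left(-102\right) = -306$)
$\frac{8929}{\left(q - 1276\right) \left(-3985 + y\right)} = \frac{8929}{\left(361 - 1276\right) \left(-3985 - 306\right)} = \frac{8929}{\left(-915\right) \left(-4291\right)} = \frac{8929}{3926265}$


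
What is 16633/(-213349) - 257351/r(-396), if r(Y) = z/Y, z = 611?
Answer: 21742598922841/130356239 ≈ 1.6679e+5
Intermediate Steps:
r(Y) = 611/Y
16633/(-213349) - 257351/r(-396) = 16633/(-213349) - 257351/(611/(-396)) = 16633*(-1/213349) - 257351/(611*(-1/396)) = -16633/213349 - 257351/(-611/396) = -16633/213349 - 257351*(-396/611) = -16633/213349 + 101910996/611 = 21742598922841/130356239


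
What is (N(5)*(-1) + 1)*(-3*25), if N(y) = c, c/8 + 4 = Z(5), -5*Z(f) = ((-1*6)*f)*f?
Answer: 15525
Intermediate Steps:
Z(f) = 6*f²/5 (Z(f) = -(-1*6)*f*f/5 = -(-6*f)*f/5 = -(-6)*f²/5 = 6*f²/5)
c = 208 (c = -32 + 8*((6/5)*5²) = -32 + 8*((6/5)*25) = -32 + 8*30 = -32 + 240 = 208)
N(y) = 208
(N(5)*(-1) + 1)*(-3*25) = (208*(-1) + 1)*(-3*25) = (-208 + 1)*(-75) = -207*(-75) = 15525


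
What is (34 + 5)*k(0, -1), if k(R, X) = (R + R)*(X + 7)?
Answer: 0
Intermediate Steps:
k(R, X) = 2*R*(7 + X) (k(R, X) = (2*R)*(7 + X) = 2*R*(7 + X))
(34 + 5)*k(0, -1) = (34 + 5)*(2*0*(7 - 1)) = 39*(2*0*6) = 39*0 = 0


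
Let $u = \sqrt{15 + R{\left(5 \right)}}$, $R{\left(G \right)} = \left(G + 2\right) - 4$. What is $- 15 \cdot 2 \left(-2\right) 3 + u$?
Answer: $180 + 3 \sqrt{2} \approx 184.24$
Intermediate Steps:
$R{\left(G \right)} = -2 + G$ ($R{\left(G \right)} = \left(2 + G\right) - 4 = -2 + G$)
$u = 3 \sqrt{2}$ ($u = \sqrt{15 + \left(-2 + 5\right)} = \sqrt{15 + 3} = \sqrt{18} = 3 \sqrt{2} \approx 4.2426$)
$- 15 \cdot 2 \left(-2\right) 3 + u = - 15 \cdot 2 \left(-2\right) 3 + 3 \sqrt{2} = - 15 \left(\left(-4\right) 3\right) + 3 \sqrt{2} = \left(-15\right) \left(-12\right) + 3 \sqrt{2} = 180 + 3 \sqrt{2}$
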